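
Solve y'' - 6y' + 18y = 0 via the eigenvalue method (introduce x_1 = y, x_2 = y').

y(t) = C_1e^(3t)cos(3t) + C_2e^(3t)sin(3t)

Let x_1 = y, x_2 = y'. Then x_1' = x_2 and x_2' = -18x_1 + 6x_2.
A = [[0,1],[-18,6]]; det(A-λI) = λ^2 - 6λ + 18.
Eigenvalues λ = 3 ± 3i.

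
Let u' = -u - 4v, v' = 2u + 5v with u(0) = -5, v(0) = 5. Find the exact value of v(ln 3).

135

A = [[-1,-4],[2,5]]; eigenvalues λ = 1, 3.
Eigenvectors: (-2,1) for λ=1, (1,-1) for λ=3.
From the initial condition, c_1 = 0, c_2 = -5.
v(ln 3) = (0)(3^1)(1) + (-5)(3^3)(-1) = 135.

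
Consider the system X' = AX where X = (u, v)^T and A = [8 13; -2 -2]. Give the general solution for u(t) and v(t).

u(t) = -3C_1e^(3t)sin(t) + 2C_1e^(3t)cos(t) + 2C_2e^(3t)sin(t) + 3C_2e^(3t)cos(t), v(t) = C_1e^(3t)sin(t) - C_1e^(3t)cos(t) - C_2e^(3t)sin(t) - C_2e^(3t)cos(t)

Coefficient matrix A = [[8, 13], [-2, -2]].
Characteristic polynomial det(A - λI) = λ^2 - 6λ + 10 = 0.
Eigenvalues λ = 3 ± i (complex conjugate pair).
For λ=3+i: an eigenvector is (2,-1) - i(-3,1) = (2 + 3i, -1 - i).
A real fundamental pair from Re and Im of e^((3+i)t)v: X_1 = e^(3t)(cos(t)·(2,-1) + sin(t)·(-3,1)), X_2 = e^(3t)(sin(t)·(2,-1) - cos(t)·(-3,1)).
General solution: C_1X_1 + C_2X_2.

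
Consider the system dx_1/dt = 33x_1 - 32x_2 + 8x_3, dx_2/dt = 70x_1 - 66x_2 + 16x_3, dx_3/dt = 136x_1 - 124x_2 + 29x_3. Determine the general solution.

x_1(t) = K_1e^(t) - 2K_3e^(-3t), x_2(t) = 2K_1e^(t) + K_2e^(-2t) - 4K_3e^(-3t), x_3(t) = 4K_1e^(t) + 4K_2e^(-2t) - 7K_3e^(-3t)

Coefficient matrix A = [[33, -32, 8], [70, -66, 16], [136, -124, 29]].
det(A - λI) = 0 gives eigenvalues λ = 1, -2, -3.
For λ=1: eigenvector (1,2,4).
For λ=-2: eigenvector (0,1,4).
For λ=-3: eigenvector (-2,-4,-7).
General solution: K_1e^(t)(1,2,4) + K_2e^(-2t)(0,1,4) + K_3e^(-3t)(-2,-4,-7).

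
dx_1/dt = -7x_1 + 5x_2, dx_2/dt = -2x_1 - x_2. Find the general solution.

x_1(t) = -2C_1e^(-4t)sin(t) - C_1e^(-4t)cos(t) - C_2e^(-4t)sin(t) + 2C_2e^(-4t)cos(t), x_2(t) = -C_1e^(-4t)sin(t) - C_1e^(-4t)cos(t) - C_2e^(-4t)sin(t) + C_2e^(-4t)cos(t)

Coefficient matrix A = [[-7, 5], [-2, -1]].
Characteristic polynomial det(A - λI) = λ^2 + 8λ + 17 = 0.
Eigenvalues λ = -4 ± i (complex conjugate pair).
For λ=-4+i: an eigenvector is (-1,-1) - i(-2,-1) = (-1 + 2i, -1 + i).
A real fundamental pair from Re and Im of e^((-4+i)t)v: X_1 = e^(-4t)(cos(t)·(-1,-1) + sin(t)·(-2,-1)), X_2 = e^(-4t)(sin(t)·(-1,-1) - cos(t)·(-2,-1)).
General solution: C_1X_1 + C_2X_2.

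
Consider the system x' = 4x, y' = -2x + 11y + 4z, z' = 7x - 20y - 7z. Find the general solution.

x(t) = c_1e^(4t), y(t) = 2c_1e^(4t) + c_2e^(3t) - 2c_3e^(t), z(t) = -3c_1e^(4t) - 2c_2e^(3t) + 5c_3e^(t)

Coefficient matrix A = [[4, 0, 0], [-2, 11, 4], [7, -20, -7]].
det(A - λI) = 0 gives eigenvalues λ = 4, 3, 1.
For λ=4: eigenvector (1,2,-3).
For λ=3: eigenvector (0,1,-2).
For λ=1: eigenvector (0,-2,5).
General solution: c_1e^(4t)(1,2,-3) + c_2e^(3t)(0,1,-2) + c_3e^(t)(0,-2,5).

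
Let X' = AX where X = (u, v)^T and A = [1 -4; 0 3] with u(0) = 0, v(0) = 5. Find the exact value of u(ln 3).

A = [[1,-4],[0,3]]; eigenvalues λ = 1, 3.
Eigenvectors: (1,0) for λ=1, (2,-1) for λ=3.
From the initial condition, c_1 = 10, c_2 = -5.
u(ln 3) = (10)(3^1)(1) + (-5)(3^3)(2) = -240.

-240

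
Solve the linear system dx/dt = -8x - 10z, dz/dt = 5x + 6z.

Coefficient matrix A = [[-8, -10], [5, 6]].
Characteristic polynomial det(A - λI) = λ^2 + 2λ + 2 = 0.
Eigenvalues λ = -1 ± i (complex conjugate pair).
For λ=-1+i: an eigenvector is (-1,1) - i(-3,2) = (-1 + 3i, 1 - 2i).
A real fundamental pair from Re and Im of e^((-1+i)t)v: X_1 = e^(-t)(cos(t)·(-1,1) + sin(t)·(-3,2)), X_2 = e^(-t)(sin(t)·(-1,1) - cos(t)·(-3,2)).
General solution: C_1X_1 + C_2X_2.

x(t) = -3C_1e^(-t)sin(t) - C_1e^(-t)cos(t) - C_2e^(-t)sin(t) + 3C_2e^(-t)cos(t), z(t) = 2C_1e^(-t)sin(t) + C_1e^(-t)cos(t) + C_2e^(-t)sin(t) - 2C_2e^(-t)cos(t)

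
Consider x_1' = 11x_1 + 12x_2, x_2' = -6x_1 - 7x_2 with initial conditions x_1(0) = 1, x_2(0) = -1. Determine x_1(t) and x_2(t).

x_1(t) = e^(-t), x_2(t) = -e^(-t)

Coefficient matrix A = [[11, 12], [-6, -7]].
Characteristic polynomial det(A - λI) = λ^2 - 4λ - 5 = 0.
Eigenvalues λ = -1, 5.
For λ=-1: (A-λI) row 1 is [12, 12], so an eigenvector is (-1, 1).
For λ=5: (A-λI) row 1 is [6, 12], so an eigenvector is (2, -1).
General solution: c_1e^(-t)(-1,1) + c_2e^(5t)(2,-1).
Applying x_1(0)=1, x_2(0)=-1 gives c_1=-1, c_2=0.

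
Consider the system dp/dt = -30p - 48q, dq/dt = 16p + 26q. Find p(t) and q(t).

p(t) = -3K_1e^(2t) + 2K_2e^(-6t), q(t) = 2K_1e^(2t) - K_2e^(-6t)

Coefficient matrix A = [[-30, -48], [16, 26]].
Characteristic polynomial det(A - λI) = λ^2 + 4λ - 12 = 0.
Eigenvalues λ = 2, -6.
For λ=2: (A-λI) row 1 is [-32, -48], so an eigenvector is (-3, 2).
For λ=-6: (A-λI) row 1 is [-24, -48], so an eigenvector is (2, -1).
General solution: K_1e^(2t)(-3,2) + K_2e^(-6t)(2,-1).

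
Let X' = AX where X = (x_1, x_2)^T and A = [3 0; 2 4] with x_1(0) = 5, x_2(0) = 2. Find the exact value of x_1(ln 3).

A = [[3,0],[2,4]]; eigenvalues λ = 4, 3.
Eigenvectors: (0,-1) for λ=4, (-1,2) for λ=3.
From the initial condition, c_1 = -12, c_2 = -5.
x_1(ln 3) = (-12)(3^4)(0) + (-5)(3^3)(-1) = 135.

135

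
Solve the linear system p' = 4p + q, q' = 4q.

Coefficient matrix A = [[4, 1], [0, 4]].
Characteristic polynomial det(A - λI) = λ^2 - 8λ + 16 = 0.
Single eigenvalue λ = 4 with algebraic multiplicity 2.
Eigenvector v = (-1,0); generalized eigenvector w with (A-λI)w=v is (3,-1).
General solution: e^(4t)[K_1·v + K_2·(t·v + w)].

p(t) = -K_1e^(4t) - K_2te^(4t) + 3K_2e^(4t), q(t) = -K_2e^(4t)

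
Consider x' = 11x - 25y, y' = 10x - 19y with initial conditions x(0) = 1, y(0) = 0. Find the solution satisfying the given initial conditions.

x(t) = 3e^(-4t)sin(5t) + e^(-4t)cos(5t), y(t) = 2e^(-4t)sin(5t)

Coefficient matrix A = [[11, -25], [10, -19]].
Characteristic polynomial det(A - λI) = λ^2 + 8λ + 41 = 0.
Eigenvalues λ = -4 ± 5i (complex conjugate pair).
For λ=-4+5i: an eigenvector is (-1,-1) - i(2,1) = (-1 - 2i, -1 - i).
A real fundamental pair from Re and Im of e^((-4+5i)t)v: X_1 = e^(-4t)(cos(5t)·(-1,-1) + sin(5t)·(2,1)), X_2 = e^(-4t)(sin(5t)·(-1,-1) - cos(5t)·(2,1)).
General solution: K_1X_1 + K_2X_2.
Applying x(0)=1, y(0)=0 gives K_1=1, K_2=-1.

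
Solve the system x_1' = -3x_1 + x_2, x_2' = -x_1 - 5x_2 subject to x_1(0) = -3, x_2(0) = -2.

x_1(t) = -5te^(-4t) - 3e^(-4t), x_2(t) = 5te^(-4t) - 2e^(-4t)

Coefficient matrix A = [[-3, 1], [-1, -5]].
Characteristic polynomial det(A - λI) = λ^2 + 8λ + 16 = 0.
Single eigenvalue λ = -4 with algebraic multiplicity 2.
Eigenvector v = (-1,1); generalized eigenvector w with (A-λI)w=v is (2,-3).
General solution: e^(-4t)[C_1·v + C_2·(t·v + w)].
Applying x_1(0)=-3, x_2(0)=-2 gives C_1=13, C_2=5.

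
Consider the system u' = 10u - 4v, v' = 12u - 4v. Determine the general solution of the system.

u(t) = C_1e^(2t) + 2C_2e^(4t), v(t) = 2C_1e^(2t) + 3C_2e^(4t)

Coefficient matrix A = [[10, -4], [12, -4]].
Characteristic polynomial det(A - λI) = λ^2 - 6λ + 8 = 0.
Eigenvalues λ = 2, 4.
For λ=2: (A-λI) row 1 is [8, -4], so an eigenvector is (1, 2).
For λ=4: (A-λI) row 1 is [6, -4], so an eigenvector is (2, 3).
General solution: C_1e^(2t)(1,2) + C_2e^(4t)(2,3).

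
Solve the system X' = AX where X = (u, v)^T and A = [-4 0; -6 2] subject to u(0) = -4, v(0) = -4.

Coefficient matrix A = [[-4, 0], [-6, 2]].
Characteristic polynomial det(A - λI) = λ^2 + 2λ - 8 = 0.
Eigenvalues λ = 2, -4.
For λ=2: (A-λI) row 1 is [-6, 0], so an eigenvector is (0, 1).
For λ=-4: (A-λI) row 2 is [-6, 6], so an eigenvector is (-1, -1).
General solution: c_1e^(2t)(0,1) + c_2e^(-4t)(-1,-1).
Applying u(0)=-4, v(0)=-4 gives c_1=0, c_2=4.

u(t) = -4e^(-4t), v(t) = -4e^(-4t)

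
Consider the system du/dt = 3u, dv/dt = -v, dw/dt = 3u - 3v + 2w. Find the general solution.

Coefficient matrix A = [[3, 0, 0], [0, -1, 0], [3, -3, 2]].
det(A - λI) = 0 gives eigenvalues λ = 3, 2, -1.
For λ=3: eigenvector (1,0,3).
For λ=2: eigenvector (0,0,1).
For λ=-1: eigenvector (0,1,1).
General solution: K_1e^(3t)(1,0,3) + K_2e^(2t)(0,0,1) + K_3e^(-t)(0,1,1).

u(t) = K_1e^(3t), v(t) = K_3e^(-t), w(t) = 3K_1e^(3t) + K_2e^(2t) + K_3e^(-t)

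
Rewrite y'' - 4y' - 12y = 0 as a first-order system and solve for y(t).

Let x_1 = y, x_2 = y'. Then x_1' = x_2 and x_2' = 12x_1 + 4x_2.
A = [[0,1],[12,4]]; det(A-λI) = λ^2 - 4λ - 12.
Eigenvalues λ = -2, 6 with eigenvectors (1,-2), (1,6).

y(t) = K_1e^(-2t) + K_2e^(6t)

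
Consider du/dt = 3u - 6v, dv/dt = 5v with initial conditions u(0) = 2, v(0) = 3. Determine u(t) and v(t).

u(t) = -9e^(5t) + 11e^(3t), v(t) = 3e^(5t)

Coefficient matrix A = [[3, -6], [0, 5]].
Characteristic polynomial det(A - λI) = λ^2 - 8λ + 15 = 0.
Eigenvalues λ = 3, 5.
For λ=3: (A-λI) row 1 is [0, -6], so an eigenvector is (1, 0).
For λ=5: (A-λI) row 1 is [-2, -6], so an eigenvector is (-3, 1).
General solution: c_1e^(3t)(1,0) + c_2e^(5t)(-3,1).
Applying u(0)=2, v(0)=3 gives c_1=11, c_2=3.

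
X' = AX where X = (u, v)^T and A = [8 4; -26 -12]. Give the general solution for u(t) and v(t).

u(t) = c_1e^(-2t)sin(2t) - c_1e^(-2t)cos(2t) - c_2e^(-2t)sin(2t) - c_2e^(-2t)cos(2t), v(t) = -2c_1e^(-2t)sin(2t) + 3c_1e^(-2t)cos(2t) + 3c_2e^(-2t)sin(2t) + 2c_2e^(-2t)cos(2t)

Coefficient matrix A = [[8, 4], [-26, -12]].
Characteristic polynomial det(A - λI) = λ^2 + 4λ + 8 = 0.
Eigenvalues λ = -2 ± 2i (complex conjugate pair).
For λ=-2+2i: an eigenvector is (-1,3) - i(1,-2) = (-1 - i, 3 + 2i).
A real fundamental pair from Re and Im of e^((-2+2i)t)v: X_1 = e^(-2t)(cos(2t)·(-1,3) + sin(2t)·(1,-2)), X_2 = e^(-2t)(sin(2t)·(-1,3) - cos(2t)·(1,-2)).
General solution: c_1X_1 + c_2X_2.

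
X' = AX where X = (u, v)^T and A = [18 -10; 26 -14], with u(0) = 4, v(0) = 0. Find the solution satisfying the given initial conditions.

u(t) = 32e^(2t)sin(2t) + 4e^(2t)cos(2t), v(t) = 52e^(2t)sin(2t)

Coefficient matrix A = [[18, -10], [26, -14]].
Characteristic polynomial det(A - λI) = λ^2 - 4λ + 8 = 0.
Eigenvalues λ = 2 ± 2i (complex conjugate pair).
For λ=2+2i: an eigenvector is (-1,-2) - i(2,3) = (-1 - 2i, -2 - 3i).
A real fundamental pair from Re and Im of e^((2+2i)t)v: X_1 = e^(2t)(cos(2t)·(-1,-2) + sin(2t)·(2,3)), X_2 = e^(2t)(sin(2t)·(-1,-2) - cos(2t)·(2,3)).
General solution: c_1X_1 + c_2X_2.
Applying u(0)=4, v(0)=0 gives c_1=12, c_2=-8.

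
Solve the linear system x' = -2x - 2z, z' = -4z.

x(t) = K_1e^(-2t) - K_2e^(-4t), z(t) = -K_2e^(-4t)

Coefficient matrix A = [[-2, -2], [0, -4]].
Characteristic polynomial det(A - λI) = λ^2 + 6λ + 8 = 0.
Eigenvalues λ = -2, -4.
For λ=-2: (A-λI) row 1 is [0, -2], so an eigenvector is (1, 0).
For λ=-4: (A-λI) row 1 is [2, -2], so an eigenvector is (-1, -1).
General solution: K_1e^(-2t)(1,0) + K_2e^(-4t)(-1,-1).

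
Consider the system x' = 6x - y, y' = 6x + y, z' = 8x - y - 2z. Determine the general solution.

x(t) = c_1e^(4t) + c_2e^(3t), y(t) = 2c_1e^(4t) + 3c_2e^(3t), z(t) = c_1e^(4t) + c_2e^(3t) + c_3e^(-2t)

Coefficient matrix A = [[6, -1, 0], [6, 1, 0], [8, -1, -2]].
det(A - λI) = 0 gives eigenvalues λ = 4, 3, -2.
For λ=4: eigenvector (1,2,1).
For λ=3: eigenvector (1,3,1).
For λ=-2: eigenvector (0,0,1).
General solution: c_1e^(4t)(1,2,1) + c_2e^(3t)(1,3,1) + c_3e^(-2t)(0,0,1).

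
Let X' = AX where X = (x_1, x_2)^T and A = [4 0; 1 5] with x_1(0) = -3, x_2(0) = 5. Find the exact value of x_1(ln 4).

-768

A = [[4,0],[1,5]]; eigenvalues λ = 5, 4.
Eigenvectors: (0,1) for λ=5, (-1,1) for λ=4.
From the initial condition, c_1 = 2, c_2 = 3.
x_1(ln 4) = (2)(4^5)(0) + (3)(4^4)(-1) = -768.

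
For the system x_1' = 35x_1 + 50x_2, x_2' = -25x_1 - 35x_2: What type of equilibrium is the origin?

A = [[35,50],[-25,-35]]; det(A-λI) = λ^2 + 25.
λ = 0 ± 5i: zero real part.

center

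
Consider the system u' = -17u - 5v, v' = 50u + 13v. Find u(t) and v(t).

u(t) = -K_1e^(-2t)cos(5t) - K_2e^(-2t)sin(5t), v(t) = -K_1e^(-2t)sin(5t) + 3K_1e^(-2t)cos(5t) + 3K_2e^(-2t)sin(5t) + K_2e^(-2t)cos(5t)

Coefficient matrix A = [[-17, -5], [50, 13]].
Characteristic polynomial det(A - λI) = λ^2 + 4λ + 29 = 0.
Eigenvalues λ = -2 ± 5i (complex conjugate pair).
For λ=-2+5i: an eigenvector is (-1,3) - i(0,-1) = (-1, 3 + i).
A real fundamental pair from Re and Im of e^((-2+5i)t)v: X_1 = e^(-2t)(cos(5t)·(-1,3) + sin(5t)·(0,-1)), X_2 = e^(-2t)(sin(5t)·(-1,3) - cos(5t)·(0,-1)).
General solution: K_1X_1 + K_2X_2.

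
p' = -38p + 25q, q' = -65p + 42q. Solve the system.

p(t) = K_1e^(2t)sin(5t) - 2K_1e^(2t)cos(5t) - 2K_2e^(2t)sin(5t) - K_2e^(2t)cos(5t), q(t) = 2K_1e^(2t)sin(5t) - 3K_1e^(2t)cos(5t) - 3K_2e^(2t)sin(5t) - 2K_2e^(2t)cos(5t)

Coefficient matrix A = [[-38, 25], [-65, 42]].
Characteristic polynomial det(A - λI) = λ^2 - 4λ + 29 = 0.
Eigenvalues λ = 2 ± 5i (complex conjugate pair).
For λ=2+5i: an eigenvector is (-2,-3) - i(1,2) = (-2 - i, -3 - 2i).
A real fundamental pair from Re and Im of e^((2+5i)t)v: X_1 = e^(2t)(cos(5t)·(-2,-3) + sin(5t)·(1,2)), X_2 = e^(2t)(sin(5t)·(-2,-3) - cos(5t)·(1,2)).
General solution: K_1X_1 + K_2X_2.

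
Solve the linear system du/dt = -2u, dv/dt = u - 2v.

u(t) = -C_2e^(-2t), v(t) = -C_1e^(-2t) - C_2te^(-2t) + 2C_2e^(-2t)

Coefficient matrix A = [[-2, 0], [1, -2]].
Characteristic polynomial det(A - λI) = λ^2 + 4λ + 4 = 0.
Single eigenvalue λ = -2 with algebraic multiplicity 2.
Eigenvector v = (0,-1); generalized eigenvector w with (A-λI)w=v is (-1,2).
General solution: e^(-2t)[C_1·v + C_2·(t·v + w)].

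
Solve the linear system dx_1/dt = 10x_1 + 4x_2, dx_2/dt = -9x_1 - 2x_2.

Coefficient matrix A = [[10, 4], [-9, -2]].
Characteristic polynomial det(A - λI) = λ^2 - 8λ + 16 = 0.
Single eigenvalue λ = 4 with algebraic multiplicity 2.
Eigenvector v = (-2,3); generalized eigenvector w with (A-λI)w=v is (-1,1).
General solution: e^(4t)[c_1·v + c_2·(t·v + w)].

x_1(t) = -2c_1e^(4t) - 2c_2te^(4t) - c_2e^(4t), x_2(t) = 3c_1e^(4t) + 3c_2te^(4t) + c_2e^(4t)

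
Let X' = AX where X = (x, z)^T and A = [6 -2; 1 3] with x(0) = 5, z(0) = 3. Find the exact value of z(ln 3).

A = [[6,-2],[1,3]]; eigenvalues λ = 4, 5.
Eigenvectors: (-1,-1) for λ=4, (2,1) for λ=5.
From the initial condition, c_1 = -1, c_2 = 2.
z(ln 3) = (-1)(3^4)(-1) + (2)(3^5)(1) = 567.

567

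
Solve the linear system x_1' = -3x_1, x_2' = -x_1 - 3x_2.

Coefficient matrix A = [[-3, 0], [-1, -3]].
Characteristic polynomial det(A - λI) = λ^2 + 6λ + 9 = 0.
Single eigenvalue λ = -3 with algebraic multiplicity 2.
Eigenvector v = (0,-1); generalized eigenvector w with (A-λI)w=v is (1,-3).
General solution: e^(-3t)[C_1·v + C_2·(t·v + w)].

x_1(t) = C_2e^(-3t), x_2(t) = -C_1e^(-3t) - C_2te^(-3t) - 3C_2e^(-3t)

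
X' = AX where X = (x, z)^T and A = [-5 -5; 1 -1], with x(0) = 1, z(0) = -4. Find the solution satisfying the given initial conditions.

x(t) = 18e^(-3t)sin(t) + e^(-3t)cos(t), z(t) = -7e^(-3t)sin(t) - 4e^(-3t)cos(t)

Coefficient matrix A = [[-5, -5], [1, -1]].
Characteristic polynomial det(A - λI) = λ^2 + 6λ + 10 = 0.
Eigenvalues λ = -3 ± i (complex conjugate pair).
For λ=-3+i: an eigenvector is (-1,0) - i(2,-1) = (-1 - 2i, 0 + i).
A real fundamental pair from Re and Im of e^((-3+i)t)v: X_1 = e^(-3t)(cos(t)·(-1,0) + sin(t)·(2,-1)), X_2 = e^(-3t)(sin(t)·(-1,0) - cos(t)·(2,-1)).
General solution: c_1X_1 + c_2X_2.
Applying x(0)=1, z(0)=-4 gives c_1=7, c_2=-4.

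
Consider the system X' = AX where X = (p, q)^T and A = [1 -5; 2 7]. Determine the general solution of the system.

p(t) = -2C_1e^(4t)sin(t) - C_1e^(4t)cos(t) - C_2e^(4t)sin(t) + 2C_2e^(4t)cos(t), q(t) = C_1e^(4t)sin(t) + C_1e^(4t)cos(t) + C_2e^(4t)sin(t) - C_2e^(4t)cos(t)

Coefficient matrix A = [[1, -5], [2, 7]].
Characteristic polynomial det(A - λI) = λ^2 - 8λ + 17 = 0.
Eigenvalues λ = 4 ± i (complex conjugate pair).
For λ=4+i: an eigenvector is (-1,1) - i(-2,1) = (-1 + 2i, 1 - i).
A real fundamental pair from Re and Im of e^((4+i)t)v: X_1 = e^(4t)(cos(t)·(-1,1) + sin(t)·(-2,1)), X_2 = e^(4t)(sin(t)·(-1,1) - cos(t)·(-2,1)).
General solution: C_1X_1 + C_2X_2.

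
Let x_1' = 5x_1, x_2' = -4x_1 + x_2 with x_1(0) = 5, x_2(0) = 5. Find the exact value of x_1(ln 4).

5120

A = [[5,0],[-4,1]]; eigenvalues λ = 5, 1.
Eigenvectors: (-1,1) for λ=5, (0,1) for λ=1.
From the initial condition, c_1 = -5, c_2 = 10.
x_1(ln 4) = (-5)(4^5)(-1) + (10)(4^1)(0) = 5120.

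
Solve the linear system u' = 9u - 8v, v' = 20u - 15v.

Coefficient matrix A = [[9, -8], [20, -15]].
Characteristic polynomial det(A - λI) = λ^2 + 6λ + 25 = 0.
Eigenvalues λ = -3 ± 4i (complex conjugate pair).
For λ=-3+4i: an eigenvector is (1,2) - i(-1,-1) = (1 + i, 2 + i).
A real fundamental pair from Re and Im of e^((-3+4i)t)v: X_1 = e^(-3t)(cos(4t)·(1,2) + sin(4t)·(-1,-1)), X_2 = e^(-3t)(sin(4t)·(1,2) - cos(4t)·(-1,-1)).
General solution: K_1X_1 + K_2X_2.

u(t) = -K_1e^(-3t)sin(4t) + K_1e^(-3t)cos(4t) + K_2e^(-3t)sin(4t) + K_2e^(-3t)cos(4t), v(t) = -K_1e^(-3t)sin(4t) + 2K_1e^(-3t)cos(4t) + 2K_2e^(-3t)sin(4t) + K_2e^(-3t)cos(4t)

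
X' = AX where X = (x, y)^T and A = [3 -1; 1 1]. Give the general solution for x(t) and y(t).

Coefficient matrix A = [[3, -1], [1, 1]].
Characteristic polynomial det(A - λI) = λ^2 - 4λ + 4 = 0.
Single eigenvalue λ = 2 with algebraic multiplicity 2.
Eigenvector v = (-1,-1); generalized eigenvector w with (A-λI)w=v is (0,1).
General solution: e^(2t)[c_1·v + c_2·(t·v + w)].

x(t) = -c_1e^(2t) - c_2te^(2t), y(t) = -c_1e^(2t) - c_2te^(2t) + c_2e^(2t)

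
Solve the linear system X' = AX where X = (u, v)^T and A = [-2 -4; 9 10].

Coefficient matrix A = [[-2, -4], [9, 10]].
Characteristic polynomial det(A - λI) = λ^2 - 8λ + 16 = 0.
Single eigenvalue λ = 4 with algebraic multiplicity 2.
Eigenvector v = (2,-3); generalized eigenvector w with (A-λI)w=v is (1,-2).
General solution: e^(4t)[C_1·v + C_2·(t·v + w)].

u(t) = 2C_1e^(4t) + 2C_2te^(4t) + C_2e^(4t), v(t) = -3C_1e^(4t) - 3C_2te^(4t) - 2C_2e^(4t)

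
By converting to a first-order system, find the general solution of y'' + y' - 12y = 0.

Let x_1 = y, x_2 = y'. Then x_1' = x_2 and x_2' = 12x_1 - x_2.
A = [[0,1],[12,-1]]; det(A-λI) = λ^2 + λ - 12.
Eigenvalues λ = -4, 3 with eigenvectors (1,-4), (1,3).

y(t) = K_1e^(-4t) + K_2e^(3t)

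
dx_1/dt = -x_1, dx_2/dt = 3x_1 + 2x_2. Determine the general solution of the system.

Coefficient matrix A = [[-1, 0], [3, 2]].
Characteristic polynomial det(A - λI) = λ^2 - λ - 2 = 0.
Eigenvalues λ = 2, -1.
For λ=2: (A-λI) row 1 is [-3, 0], so an eigenvector is (0, 1).
For λ=-1: (A-λI) row 2 is [3, 3], so an eigenvector is (-1, 1).
General solution: c_1e^(2t)(0,1) + c_2e^(-t)(-1,1).

x_1(t) = -c_2e^(-t), x_2(t) = c_1e^(2t) + c_2e^(-t)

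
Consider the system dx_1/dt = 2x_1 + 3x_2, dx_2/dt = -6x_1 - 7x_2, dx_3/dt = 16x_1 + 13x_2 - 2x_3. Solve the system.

Coefficient matrix A = [[2, 3, 0], [-6, -7, 0], [16, 13, -2]].
det(A - λI) = 0 gives eigenvalues λ = -1, -2, -4.
For λ=-1: eigenvector (1,-1,3).
For λ=-2: eigenvector (0,0,-1).
For λ=-4: eigenvector (1,-2,5).
General solution: K_1e^(-t)(1,-1,3) + K_2e^(-2t)(0,0,-1) + K_3e^(-4t)(1,-2,5).

x_1(t) = K_1e^(-t) + K_3e^(-4t), x_2(t) = -K_1e^(-t) - 2K_3e^(-4t), x_3(t) = 3K_1e^(-t) - K_2e^(-2t) + 5K_3e^(-4t)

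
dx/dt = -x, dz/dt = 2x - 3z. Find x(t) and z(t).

x(t) = -c_1e^(-t), z(t) = -c_1e^(-t) + c_2e^(-3t)

Coefficient matrix A = [[-1, 0], [2, -3]].
Characteristic polynomial det(A - λI) = λ^2 + 4λ + 3 = 0.
Eigenvalues λ = -1, -3.
For λ=-1: (A-λI) row 2 is [2, -2], so an eigenvector is (-1, -1).
For λ=-3: (A-λI) row 1 is [2, 0], so an eigenvector is (0, 1).
General solution: c_1e^(-t)(-1,-1) + c_2e^(-3t)(0,1).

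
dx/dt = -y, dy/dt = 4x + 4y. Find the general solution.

x(t) = -C_1e^(2t) - C_2te^(2t) + 2C_2e^(2t), y(t) = 2C_1e^(2t) + 2C_2te^(2t) - 3C_2e^(2t)

Coefficient matrix A = [[0, -1], [4, 4]].
Characteristic polynomial det(A - λI) = λ^2 - 4λ + 4 = 0.
Single eigenvalue λ = 2 with algebraic multiplicity 2.
Eigenvector v = (-1,2); generalized eigenvector w with (A-λI)w=v is (2,-3).
General solution: e^(2t)[C_1·v + C_2·(t·v + w)].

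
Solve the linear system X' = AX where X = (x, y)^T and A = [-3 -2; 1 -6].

Coefficient matrix A = [[-3, -2], [1, -6]].
Characteristic polynomial det(A - λI) = λ^2 + 9λ + 20 = 0.
Eigenvalues λ = -5, -4.
For λ=-5: (A-λI) row 1 is [2, -2], so an eigenvector is (1, 1).
For λ=-4: (A-λI) row 1 is [1, -2], so an eigenvector is (-2, -1).
General solution: c_1e^(-5t)(1,1) + c_2e^(-4t)(-2,-1).

x(t) = c_1e^(-5t) - 2c_2e^(-4t), y(t) = c_1e^(-5t) - c_2e^(-4t)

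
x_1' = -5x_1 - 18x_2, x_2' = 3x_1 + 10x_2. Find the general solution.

Coefficient matrix A = [[-5, -18], [3, 10]].
Characteristic polynomial det(A - λI) = λ^2 - 5λ + 4 = 0.
Eigenvalues λ = 1, 4.
For λ=1: (A-λI) row 1 is [-6, -18], so an eigenvector is (-3, 1).
For λ=4: (A-λI) row 1 is [-9, -18], so an eigenvector is (-2, 1).
General solution: c_1e^(t)(-3,1) + c_2e^(4t)(-2,1).

x_1(t) = -3c_1e^(t) - 2c_2e^(4t), x_2(t) = c_1e^(t) + c_2e^(4t)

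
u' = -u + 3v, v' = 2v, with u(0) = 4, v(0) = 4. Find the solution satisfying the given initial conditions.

Coefficient matrix A = [[-1, 3], [0, 2]].
Characteristic polynomial det(A - λI) = λ^2 - λ - 2 = 0.
Eigenvalues λ = -1, 2.
For λ=-1: (A-λI) row 1 is [0, 3], so an eigenvector is (-1, 0).
For λ=2: (A-λI) row 1 is [-3, 3], so an eigenvector is (1, 1).
General solution: c_1e^(-t)(-1,0) + c_2e^(2t)(1,1).
Applying u(0)=4, v(0)=4 gives c_1=0, c_2=4.

u(t) = 4e^(2t), v(t) = 4e^(2t)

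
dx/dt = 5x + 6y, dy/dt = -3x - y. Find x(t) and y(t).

Coefficient matrix A = [[5, 6], [-3, -1]].
Characteristic polynomial det(A - λI) = λ^2 - 4λ + 13 = 0.
Eigenvalues λ = 2 ± 3i (complex conjugate pair).
For λ=2+3i: an eigenvector is (1,-1) - i(-1,0) = (1 + i, -1).
A real fundamental pair from Re and Im of e^((2+3i)t)v: X_1 = e^(2t)(cos(3t)·(1,-1) + sin(3t)·(-1,0)), X_2 = e^(2t)(sin(3t)·(1,-1) - cos(3t)·(-1,0)).
General solution: c_1X_1 + c_2X_2.

x(t) = -c_1e^(2t)sin(3t) + c_1e^(2t)cos(3t) + c_2e^(2t)sin(3t) + c_2e^(2t)cos(3t), y(t) = -c_1e^(2t)cos(3t) - c_2e^(2t)sin(3t)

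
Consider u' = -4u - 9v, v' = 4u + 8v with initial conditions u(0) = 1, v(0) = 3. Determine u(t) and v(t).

Coefficient matrix A = [[-4, -9], [4, 8]].
Characteristic polynomial det(A - λI) = λ^2 - 4λ + 4 = 0.
Single eigenvalue λ = 2 with algebraic multiplicity 2.
Eigenvector v = (-3,2); generalized eigenvector w with (A-λI)w=v is (-1,1).
General solution: e^(2t)[K_1·v + K_2·(t·v + w)].
Applying u(0)=1, v(0)=3 gives K_1=-4, K_2=11.

u(t) = -33te^(2t) + e^(2t), v(t) = 22te^(2t) + 3e^(2t)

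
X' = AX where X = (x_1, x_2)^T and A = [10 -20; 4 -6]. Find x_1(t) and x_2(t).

Coefficient matrix A = [[10, -20], [4, -6]].
Characteristic polynomial det(A - λI) = λ^2 - 4λ + 20 = 0.
Eigenvalues λ = 2 ± 4i (complex conjugate pair).
For λ=2+4i: an eigenvector is (-1,0) - i(-2,-1) = (-1 + 2i, 0 + i).
A real fundamental pair from Re and Im of e^((2+4i)t)v: X_1 = e^(2t)(cos(4t)·(-1,0) + sin(4t)·(-2,-1)), X_2 = e^(2t)(sin(4t)·(-1,0) - cos(4t)·(-2,-1)).
General solution: K_1X_1 + K_2X_2.

x_1(t) = -2K_1e^(2t)sin(4t) - K_1e^(2t)cos(4t) - K_2e^(2t)sin(4t) + 2K_2e^(2t)cos(4t), x_2(t) = -K_1e^(2t)sin(4t) + K_2e^(2t)cos(4t)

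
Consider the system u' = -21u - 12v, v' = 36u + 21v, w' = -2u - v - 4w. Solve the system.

Coefficient matrix A = [[-21, -12, 0], [36, 21, 0], [-2, -1, -4]].
det(A - λI) = 0 gives eigenvalues λ = 3, -4, -3.
For λ=3: eigenvector (1,-2,0).
For λ=-4: eigenvector (0,0,1).
For λ=-3: eigenvector (2,-3,-1).
General solution: c_1e^(3t)(1,-2,0) + c_2e^(-4t)(0,0,1) + c_3e^(-3t)(2,-3,-1).

u(t) = c_1e^(3t) + 2c_3e^(-3t), v(t) = -2c_1e^(3t) - 3c_3e^(-3t), w(t) = c_2e^(-4t) - c_3e^(-3t)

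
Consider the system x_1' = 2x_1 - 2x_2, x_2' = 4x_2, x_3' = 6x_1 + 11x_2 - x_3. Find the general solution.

x_1(t) = -C_1e^(4t) + C_2e^(2t), x_2(t) = C_1e^(4t), x_3(t) = C_1e^(4t) + 2C_2e^(2t) + C_3e^(-t)

Coefficient matrix A = [[2, -2, 0], [0, 4, 0], [6, 11, -1]].
det(A - λI) = 0 gives eigenvalues λ = 4, 2, -1.
For λ=4: eigenvector (-1,1,1).
For λ=2: eigenvector (1,0,2).
For λ=-1: eigenvector (0,0,1).
General solution: C_1e^(4t)(-1,1,1) + C_2e^(2t)(1,0,2) + C_3e^(-t)(0,0,1).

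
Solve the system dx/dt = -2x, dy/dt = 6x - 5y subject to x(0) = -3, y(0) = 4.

Coefficient matrix A = [[-2, 0], [6, -5]].
Characteristic polynomial det(A - λI) = λ^2 + 7λ + 10 = 0.
Eigenvalues λ = -2, -5.
For λ=-2: (A-λI) row 2 is [6, -3], so an eigenvector is (-1, -2).
For λ=-5: (A-λI) row 1 is [3, 0], so an eigenvector is (0, 1).
General solution: K_1e^(-2t)(-1,-2) + K_2e^(-5t)(0,1).
Applying x(0)=-3, y(0)=4 gives K_1=3, K_2=10.

x(t) = -3e^(-2t), y(t) = -6e^(-2t) + 10e^(-5t)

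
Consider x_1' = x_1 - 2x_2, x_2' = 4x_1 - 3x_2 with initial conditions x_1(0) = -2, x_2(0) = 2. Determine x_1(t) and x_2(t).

Coefficient matrix A = [[1, -2], [4, -3]].
Characteristic polynomial det(A - λI) = λ^2 + 2λ + 5 = 0.
Eigenvalues λ = -1 ± 2i (complex conjugate pair).
For λ=-1+2i: an eigenvector is (0,-1) - i(1,1) = (0 - i, -1 - i).
A real fundamental pair from Re and Im of e^((-1+2i)t)v: X_1 = e^(-t)(cos(2t)·(0,-1) + sin(2t)·(1,1)), X_2 = e^(-t)(sin(2t)·(0,-1) - cos(2t)·(1,1)).
General solution: C_1X_1 + C_2X_2.
Applying x_1(0)=-2, x_2(0)=2 gives C_1=-4, C_2=2.

x_1(t) = -4e^(-t)sin(2t) - 2e^(-t)cos(2t), x_2(t) = -6e^(-t)sin(2t) + 2e^(-t)cos(2t)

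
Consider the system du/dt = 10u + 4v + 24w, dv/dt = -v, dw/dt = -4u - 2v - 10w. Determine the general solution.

u(t) = -2C_1e^(-2t) + 4C_2e^(-t) + 3C_3e^(2t), v(t) = C_2e^(-t), w(t) = C_1e^(-2t) - 2C_2e^(-t) - C_3e^(2t)

Coefficient matrix A = [[10, 4, 24], [0, -1, 0], [-4, -2, -10]].
det(A - λI) = 0 gives eigenvalues λ = -2, -1, 2.
For λ=-2: eigenvector (-2,0,1).
For λ=-1: eigenvector (4,1,-2).
For λ=2: eigenvector (3,0,-1).
General solution: C_1e^(-2t)(-2,0,1) + C_2e^(-t)(4,1,-2) + C_3e^(2t)(3,0,-1).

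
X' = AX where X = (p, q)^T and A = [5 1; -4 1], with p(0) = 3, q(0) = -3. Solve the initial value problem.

p(t) = 3te^(3t) + 3e^(3t), q(t) = -6te^(3t) - 3e^(3t)

Coefficient matrix A = [[5, 1], [-4, 1]].
Characteristic polynomial det(A - λI) = λ^2 - 6λ + 9 = 0.
Single eigenvalue λ = 3 with algebraic multiplicity 2.
Eigenvector v = (1,-2); generalized eigenvector w with (A-λI)w=v is (0,1).
General solution: e^(3t)[C_1·v + C_2·(t·v + w)].
Applying p(0)=3, q(0)=-3 gives C_1=3, C_2=3.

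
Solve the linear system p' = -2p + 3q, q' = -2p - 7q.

p(t) = -C_1e^(-5t) + 3C_2e^(-4t), q(t) = C_1e^(-5t) - 2C_2e^(-4t)

Coefficient matrix A = [[-2, 3], [-2, -7]].
Characteristic polynomial det(A - λI) = λ^2 + 9λ + 20 = 0.
Eigenvalues λ = -5, -4.
For λ=-5: (A-λI) row 1 is [3, 3], so an eigenvector is (-1, 1).
For λ=-4: (A-λI) row 1 is [2, 3], so an eigenvector is (3, -2).
General solution: C_1e^(-5t)(-1,1) + C_2e^(-4t)(3,-2).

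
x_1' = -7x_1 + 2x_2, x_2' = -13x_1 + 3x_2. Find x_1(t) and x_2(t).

Coefficient matrix A = [[-7, 2], [-13, 3]].
Characteristic polynomial det(A - λI) = λ^2 + 4λ + 5 = 0.
Eigenvalues λ = -2 ± i (complex conjugate pair).
For λ=-2+i: an eigenvector is (-1,-2) - i(1,3) = (-1 - i, -2 - 3i).
A real fundamental pair from Re and Im of e^((-2+i)t)v: X_1 = e^(-2t)(cos(t)·(-1,-2) + sin(t)·(1,3)), X_2 = e^(-2t)(sin(t)·(-1,-2) - cos(t)·(1,3)).
General solution: K_1X_1 + K_2X_2.

x_1(t) = K_1e^(-2t)sin(t) - K_1e^(-2t)cos(t) - K_2e^(-2t)sin(t) - K_2e^(-2t)cos(t), x_2(t) = 3K_1e^(-2t)sin(t) - 2K_1e^(-2t)cos(t) - 2K_2e^(-2t)sin(t) - 3K_2e^(-2t)cos(t)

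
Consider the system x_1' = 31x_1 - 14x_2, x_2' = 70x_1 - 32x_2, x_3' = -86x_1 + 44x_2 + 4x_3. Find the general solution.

x_1(t) = K_1e^(3t) + 2K_2e^(-4t), x_2(t) = 2K_1e^(3t) + 5K_2e^(-4t), x_3(t) = -2K_1e^(3t) - 6K_2e^(-4t) + K_3e^(4t)

Coefficient matrix A = [[31, -14, 0], [70, -32, 0], [-86, 44, 4]].
det(A - λI) = 0 gives eigenvalues λ = 3, -4, 4.
For λ=3: eigenvector (1,2,-2).
For λ=-4: eigenvector (2,5,-6).
For λ=4: eigenvector (0,0,1).
General solution: K_1e^(3t)(1,2,-2) + K_2e^(-4t)(2,5,-6) + K_3e^(4t)(0,0,1).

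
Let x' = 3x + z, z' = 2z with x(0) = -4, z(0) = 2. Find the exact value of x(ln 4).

-160

A = [[3,1],[0,2]]; eigenvalues λ = 3, 2.
Eigenvectors: (1,0) for λ=3, (-1,1) for λ=2.
From the initial condition, c_1 = -2, c_2 = 2.
x(ln 4) = (-2)(4^3)(1) + (2)(4^2)(-1) = -160.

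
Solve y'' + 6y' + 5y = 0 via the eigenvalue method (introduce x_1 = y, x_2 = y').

Let x_1 = y, x_2 = y'. Then x_1' = x_2 and x_2' = -5x_1 - 6x_2.
A = [[0,1],[-5,-6]]; det(A-λI) = λ^2 + 6λ + 5.
Eigenvalues λ = -5, -1 with eigenvectors (1,-5), (1,-1).

y(t) = C_1e^(-5t) + C_2e^(-t)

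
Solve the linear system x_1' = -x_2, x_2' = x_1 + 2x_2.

x_1(t) = c_1e^(t) + c_2te^(t) - c_2e^(t), x_2(t) = -c_1e^(t) - c_2te^(t)

Coefficient matrix A = [[0, -1], [1, 2]].
Characteristic polynomial det(A - λI) = λ^2 - 2λ + 1 = 0.
Single eigenvalue λ = 1 with algebraic multiplicity 2.
Eigenvector v = (1,-1); generalized eigenvector w with (A-λI)w=v is (-1,0).
General solution: e^(t)[c_1·v + c_2·(t·v + w)].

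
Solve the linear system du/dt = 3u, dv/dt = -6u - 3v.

u(t) = -C_2e^(3t), v(t) = C_1e^(-3t) + C_2e^(3t)

Coefficient matrix A = [[3, 0], [-6, -3]].
Characteristic polynomial det(A - λI) = λ^2 - 9 = 0.
Eigenvalues λ = -3, 3.
For λ=-3: (A-λI) row 1 is [6, 0], so an eigenvector is (0, 1).
For λ=3: (A-λI) row 2 is [-6, -6], so an eigenvector is (-1, 1).
General solution: C_1e^(-3t)(0,1) + C_2e^(3t)(-1,1).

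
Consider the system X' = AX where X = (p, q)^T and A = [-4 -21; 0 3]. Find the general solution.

Coefficient matrix A = [[-4, -21], [0, 3]].
Characteristic polynomial det(A - λI) = λ^2 + λ - 12 = 0.
Eigenvalues λ = 3, -4.
For λ=3: (A-λI) row 1 is [-7, -21], so an eigenvector is (-3, 1).
For λ=-4: (A-λI) row 1 is [0, -21], so an eigenvector is (1, 0).
General solution: K_1e^(3t)(-3,1) + K_2e^(-4t)(1,0).

p(t) = -3K_1e^(3t) + K_2e^(-4t), q(t) = K_1e^(3t)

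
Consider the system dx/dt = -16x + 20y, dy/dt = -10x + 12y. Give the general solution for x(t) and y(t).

Coefficient matrix A = [[-16, 20], [-10, 12]].
Characteristic polynomial det(A - λI) = λ^2 + 4λ + 8 = 0.
Eigenvalues λ = -2 ± 2i (complex conjugate pair).
For λ=-2+2i: an eigenvector is (-1,-1) - i(-3,-2) = (-1 + 3i, -1 + 2i).
A real fundamental pair from Re and Im of e^((-2+2i)t)v: X_1 = e^(-2t)(cos(2t)·(-1,-1) + sin(2t)·(-3,-2)), X_2 = e^(-2t)(sin(2t)·(-1,-1) - cos(2t)·(-3,-2)).
General solution: c_1X_1 + c_2X_2.

x(t) = -3c_1e^(-2t)sin(2t) - c_1e^(-2t)cos(2t) - c_2e^(-2t)sin(2t) + 3c_2e^(-2t)cos(2t), y(t) = -2c_1e^(-2t)sin(2t) - c_1e^(-2t)cos(2t) - c_2e^(-2t)sin(2t) + 2c_2e^(-2t)cos(2t)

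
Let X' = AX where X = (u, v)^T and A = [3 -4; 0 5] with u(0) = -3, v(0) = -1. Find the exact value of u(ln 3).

A = [[3,-4],[0,5]]; eigenvalues λ = 3, 5.
Eigenvectors: (-1,0) for λ=3, (-2,1) for λ=5.
From the initial condition, c_1 = 5, c_2 = -1.
u(ln 3) = (5)(3^3)(-1) + (-1)(3^5)(-2) = 351.

351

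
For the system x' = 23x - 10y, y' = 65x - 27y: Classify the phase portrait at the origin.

stable spiral

A = [[23,-10],[65,-27]]; det(A-λI) = λ^2 + 4λ + 29.
λ = -2 ± 5i: negative real part.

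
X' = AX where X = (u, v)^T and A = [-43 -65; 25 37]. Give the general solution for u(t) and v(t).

u(t) = -3C_1e^(-3t)sin(5t) + 2C_1e^(-3t)cos(5t) + 2C_2e^(-3t)sin(5t) + 3C_2e^(-3t)cos(5t), v(t) = 2C_1e^(-3t)sin(5t) - C_1e^(-3t)cos(5t) - C_2e^(-3t)sin(5t) - 2C_2e^(-3t)cos(5t)

Coefficient matrix A = [[-43, -65], [25, 37]].
Characteristic polynomial det(A - λI) = λ^2 + 6λ + 34 = 0.
Eigenvalues λ = -3 ± 5i (complex conjugate pair).
For λ=-3+5i: an eigenvector is (2,-1) - i(-3,2) = (2 + 3i, -1 - 2i).
A real fundamental pair from Re and Im of e^((-3+5i)t)v: X_1 = e^(-3t)(cos(5t)·(2,-1) + sin(5t)·(-3,2)), X_2 = e^(-3t)(sin(5t)·(2,-1) - cos(5t)·(-3,2)).
General solution: C_1X_1 + C_2X_2.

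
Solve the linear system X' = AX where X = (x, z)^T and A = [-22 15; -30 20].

x(t) = -K_1e^(-t)sin(3t) - 2K_1e^(-t)cos(3t) - 2K_2e^(-t)sin(3t) + K_2e^(-t)cos(3t), z(t) = -K_1e^(-t)sin(3t) - 3K_1e^(-t)cos(3t) - 3K_2e^(-t)sin(3t) + K_2e^(-t)cos(3t)

Coefficient matrix A = [[-22, 15], [-30, 20]].
Characteristic polynomial det(A - λI) = λ^2 + 2λ + 10 = 0.
Eigenvalues λ = -1 ± 3i (complex conjugate pair).
For λ=-1+3i: an eigenvector is (-2,-3) - i(-1,-1) = (-2 + i, -3 + i).
A real fundamental pair from Re and Im of e^((-1+3i)t)v: X_1 = e^(-t)(cos(3t)·(-2,-3) + sin(3t)·(-1,-1)), X_2 = e^(-t)(sin(3t)·(-2,-3) - cos(3t)·(-1,-1)).
General solution: K_1X_1 + K_2X_2.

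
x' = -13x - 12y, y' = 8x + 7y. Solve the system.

x(t) = K_1e^(-t) - 3K_2e^(-5t), y(t) = -K_1e^(-t) + 2K_2e^(-5t)

Coefficient matrix A = [[-13, -12], [8, 7]].
Characteristic polynomial det(A - λI) = λ^2 + 6λ + 5 = 0.
Eigenvalues λ = -1, -5.
For λ=-1: (A-λI) row 1 is [-12, -12], so an eigenvector is (1, -1).
For λ=-5: (A-λI) row 1 is [-8, -12], so an eigenvector is (-3, 2).
General solution: K_1e^(-t)(1,-1) + K_2e^(-5t)(-3,2).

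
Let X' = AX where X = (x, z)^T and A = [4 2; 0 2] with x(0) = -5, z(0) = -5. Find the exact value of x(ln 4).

-2480

A = [[4,2],[0,2]]; eigenvalues λ = 2, 4.
Eigenvectors: (1,-1) for λ=2, (-1,0) for λ=4.
From the initial condition, c_1 = 5, c_2 = 10.
x(ln 4) = (5)(4^2)(1) + (10)(4^4)(-1) = -2480.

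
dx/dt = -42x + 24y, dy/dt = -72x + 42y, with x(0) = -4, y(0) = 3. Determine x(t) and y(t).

x(t) = 18e^(6t) - 22e^(-6t), y(t) = 36e^(6t) - 33e^(-6t)

Coefficient matrix A = [[-42, 24], [-72, 42]].
Characteristic polynomial det(A - λI) = λ^2 - 36 = 0.
Eigenvalues λ = 6, -6.
For λ=6: (A-λI) row 1 is [-48, 24], so an eigenvector is (-1, -2).
For λ=-6: (A-λI) row 1 is [-36, 24], so an eigenvector is (2, 3).
General solution: K_1e^(6t)(-1,-2) + K_2e^(-6t)(2,3).
Applying x(0)=-4, y(0)=3 gives K_1=-18, K_2=-11.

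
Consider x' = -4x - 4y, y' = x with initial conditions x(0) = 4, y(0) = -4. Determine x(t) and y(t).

Coefficient matrix A = [[-4, -4], [1, 0]].
Characteristic polynomial det(A - λI) = λ^2 + 4λ + 4 = 0.
Single eigenvalue λ = -2 with algebraic multiplicity 2.
Eigenvector v = (-2,1); generalized eigenvector w with (A-λI)w=v is (-3,2).
General solution: e^(-2t)[C_1·v + C_2·(t·v + w)].
Applying x(0)=4, y(0)=-4 gives C_1=4, C_2=-4.

x(t) = 8te^(-2t) + 4e^(-2t), y(t) = -4te^(-2t) - 4e^(-2t)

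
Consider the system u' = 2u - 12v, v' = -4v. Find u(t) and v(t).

u(t) = -2K_1e^(-4t) - K_2e^(2t), v(t) = -K_1e^(-4t)

Coefficient matrix A = [[2, -12], [0, -4]].
Characteristic polynomial det(A - λI) = λ^2 + 2λ - 8 = 0.
Eigenvalues λ = -4, 2.
For λ=-4: (A-λI) row 1 is [6, -12], so an eigenvector is (-2, -1).
For λ=2: (A-λI) row 1 is [0, -12], so an eigenvector is (-1, 0).
General solution: K_1e^(-4t)(-2,-1) + K_2e^(2t)(-1,0).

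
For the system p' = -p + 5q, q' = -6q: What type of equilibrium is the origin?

A = [[-1,5],[0,-6]]; det(A-λI) = λ^2 + 7λ + 6.
λ = -1, -6: both negative.

stable node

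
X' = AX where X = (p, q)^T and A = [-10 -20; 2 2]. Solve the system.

Coefficient matrix A = [[-10, -20], [2, 2]].
Characteristic polynomial det(A - λI) = λ^2 + 8λ + 20 = 0.
Eigenvalues λ = -4 ± 2i (complex conjugate pair).
For λ=-4+2i: an eigenvector is (1,0) - i(-3,1) = (1 + 3i, 0 - i).
A real fundamental pair from Re and Im of e^((-4+2i)t)v: X_1 = e^(-4t)(cos(2t)·(1,0) + sin(2t)·(-3,1)), X_2 = e^(-4t)(sin(2t)·(1,0) - cos(2t)·(-3,1)).
General solution: C_1X_1 + C_2X_2.

p(t) = -3C_1e^(-4t)sin(2t) + C_1e^(-4t)cos(2t) + C_2e^(-4t)sin(2t) + 3C_2e^(-4t)cos(2t), q(t) = C_1e^(-4t)sin(2t) - C_2e^(-4t)cos(2t)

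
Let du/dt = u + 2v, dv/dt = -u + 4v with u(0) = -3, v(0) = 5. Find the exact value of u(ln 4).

A = [[1,2],[-1,4]]; eigenvalues λ = 3, 2.
Eigenvectors: (-1,-1) for λ=3, (-2,-1) for λ=2.
From the initial condition, c_1 = -13, c_2 = 8.
u(ln 4) = (-13)(4^3)(-1) + (8)(4^2)(-2) = 576.

576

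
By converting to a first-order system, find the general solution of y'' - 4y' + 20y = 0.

y(t) = K_1e^(2t)cos(4t) + K_2e^(2t)sin(4t)

Let x_1 = y, x_2 = y'. Then x_1' = x_2 and x_2' = -20x_1 + 4x_2.
A = [[0,1],[-20,4]]; det(A-λI) = λ^2 - 4λ + 20.
Eigenvalues λ = 2 ± 4i.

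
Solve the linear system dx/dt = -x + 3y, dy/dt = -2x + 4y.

x(t) = C_1e^(2t) + 3C_2e^(t), y(t) = C_1e^(2t) + 2C_2e^(t)

Coefficient matrix A = [[-1, 3], [-2, 4]].
Characteristic polynomial det(A - λI) = λ^2 - 3λ + 2 = 0.
Eigenvalues λ = 2, 1.
For λ=2: (A-λI) row 1 is [-3, 3], so an eigenvector is (1, 1).
For λ=1: (A-λI) row 1 is [-2, 3], so an eigenvector is (3, 2).
General solution: C_1e^(2t)(1,1) + C_2e^(t)(3,2).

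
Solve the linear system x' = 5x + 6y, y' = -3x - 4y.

Coefficient matrix A = [[5, 6], [-3, -4]].
Characteristic polynomial det(A - λI) = λ^2 - λ - 2 = 0.
Eigenvalues λ = -1, 2.
For λ=-1: (A-λI) row 1 is [6, 6], so an eigenvector is (-1, 1).
For λ=2: (A-λI) row 1 is [3, 6], so an eigenvector is (2, -1).
General solution: c_1e^(-t)(-1,1) + c_2e^(2t)(2,-1).

x(t) = -c_1e^(-t) + 2c_2e^(2t), y(t) = c_1e^(-t) - c_2e^(2t)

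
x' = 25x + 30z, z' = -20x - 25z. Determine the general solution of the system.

Coefficient matrix A = [[25, 30], [-20, -25]].
Characteristic polynomial det(A - λI) = λ^2 - 25 = 0.
Eigenvalues λ = -5, 5.
For λ=-5: (A-λI) row 1 is [30, 30], so an eigenvector is (-1, 1).
For λ=5: (A-λI) row 1 is [20, 30], so an eigenvector is (-3, 2).
General solution: K_1e^(-5t)(-1,1) + K_2e^(5t)(-3,2).

x(t) = -K_1e^(-5t) - 3K_2e^(5t), z(t) = K_1e^(-5t) + 2K_2e^(5t)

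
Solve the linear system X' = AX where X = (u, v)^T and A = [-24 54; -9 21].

u(t) = -2C_1e^(3t) + 3C_2e^(-6t), v(t) = -C_1e^(3t) + C_2e^(-6t)

Coefficient matrix A = [[-24, 54], [-9, 21]].
Characteristic polynomial det(A - λI) = λ^2 + 3λ - 18 = 0.
Eigenvalues λ = 3, -6.
For λ=3: (A-λI) row 1 is [-27, 54], so an eigenvector is (-2, -1).
For λ=-6: (A-λI) row 1 is [-18, 54], so an eigenvector is (3, 1).
General solution: C_1e^(3t)(-2,-1) + C_2e^(-6t)(3,1).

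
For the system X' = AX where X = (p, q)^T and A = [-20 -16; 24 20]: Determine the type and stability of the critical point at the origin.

A = [[-20,-16],[24,20]]; det(A-λI) = λ^2 - 16.
λ = 4, -4: opposite signs.

saddle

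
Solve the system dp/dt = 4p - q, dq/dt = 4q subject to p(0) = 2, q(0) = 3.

Coefficient matrix A = [[4, -1], [0, 4]].
Characteristic polynomial det(A - λI) = λ^2 - 8λ + 16 = 0.
Single eigenvalue λ = 4 with algebraic multiplicity 2.
Eigenvector v = (1,0); generalized eigenvector w with (A-λI)w=v is (-3,-1).
General solution: e^(4t)[C_1·v + C_2·(t·v + w)].
Applying p(0)=2, q(0)=3 gives C_1=-7, C_2=-3.

p(t) = -3te^(4t) + 2e^(4t), q(t) = 3e^(4t)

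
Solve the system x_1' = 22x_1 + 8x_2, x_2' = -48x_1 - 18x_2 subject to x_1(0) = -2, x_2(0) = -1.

Coefficient matrix A = [[22, 8], [-48, -18]].
Characteristic polynomial det(A - λI) = λ^2 - 4λ - 12 = 0.
Eigenvalues λ = -2, 6.
For λ=-2: (A-λI) row 1 is [24, 8], so an eigenvector is (1, -3).
For λ=6: (A-λI) row 1 is [16, 8], so an eigenvector is (1, -2).
General solution: K_1e^(-2t)(1,-3) + K_2e^(6t)(1,-2).
Applying x_1(0)=-2, x_2(0)=-1 gives K_1=5, K_2=-7.

x_1(t) = -7e^(6t) + 5e^(-2t), x_2(t) = 14e^(6t) - 15e^(-2t)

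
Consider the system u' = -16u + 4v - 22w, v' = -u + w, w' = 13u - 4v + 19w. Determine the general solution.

u(t) = 2C_1e^(-3t) + 2C_2e^(4t) - C_3e^(2t), v(t) = C_1e^(-3t) - C_2e^(4t) + C_3e^(2t), w(t) = -C_1e^(-3t) - 2C_2e^(4t) + C_3e^(2t)

Coefficient matrix A = [[-16, 4, -22], [-1, 0, 1], [13, -4, 19]].
det(A - λI) = 0 gives eigenvalues λ = -3, 4, 2.
For λ=-3: eigenvector (2,1,-1).
For λ=4: eigenvector (2,-1,-2).
For λ=2: eigenvector (-1,1,1).
General solution: C_1e^(-3t)(2,1,-1) + C_2e^(4t)(2,-1,-2) + C_3e^(2t)(-1,1,1).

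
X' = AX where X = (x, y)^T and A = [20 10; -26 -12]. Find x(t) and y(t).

Coefficient matrix A = [[20, 10], [-26, -12]].
Characteristic polynomial det(A - λI) = λ^2 - 8λ + 20 = 0.
Eigenvalues λ = 4 ± 2i (complex conjugate pair).
For λ=4+2i: an eigenvector is (1,-2) - i(-2,3) = (1 + 2i, -2 - 3i).
A real fundamental pair from Re and Im of e^((4+2i)t)v: X_1 = e^(4t)(cos(2t)·(1,-2) + sin(2t)·(-2,3)), X_2 = e^(4t)(sin(2t)·(1,-2) - cos(2t)·(-2,3)).
General solution: K_1X_1 + K_2X_2.

x(t) = -2K_1e^(4t)sin(2t) + K_1e^(4t)cos(2t) + K_2e^(4t)sin(2t) + 2K_2e^(4t)cos(2t), y(t) = 3K_1e^(4t)sin(2t) - 2K_1e^(4t)cos(2t) - 2K_2e^(4t)sin(2t) - 3K_2e^(4t)cos(2t)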